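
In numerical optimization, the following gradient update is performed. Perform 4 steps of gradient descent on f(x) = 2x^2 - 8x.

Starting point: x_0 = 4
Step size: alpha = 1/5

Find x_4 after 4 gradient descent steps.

f(x) = 2x^2 - 8x, f'(x) = 4x + (-8)
Step 1: f'(4) = 8, x_1 = 4 - 1/5 * 8 = 12/5
Step 2: f'(12/5) = 8/5, x_2 = 12/5 - 1/5 * 8/5 = 52/25
Step 3: f'(52/25) = 8/25, x_3 = 52/25 - 1/5 * 8/25 = 252/125
Step 4: f'(252/125) = 8/125, x_4 = 252/125 - 1/5 * 8/125 = 1252/625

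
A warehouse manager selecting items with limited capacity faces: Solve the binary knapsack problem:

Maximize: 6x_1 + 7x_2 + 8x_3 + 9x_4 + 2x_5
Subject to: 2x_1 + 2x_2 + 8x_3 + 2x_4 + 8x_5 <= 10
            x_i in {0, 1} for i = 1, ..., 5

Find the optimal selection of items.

Items: item 1 (v=6, w=2), item 2 (v=7, w=2), item 3 (v=8, w=8), item 4 (v=9, w=2), item 5 (v=2, w=8)
Capacity: 10
Checking all 32 subsets (w = total weight, v = total value):
  {}: w = 0, v = 0
  {1}: w = 2, v = 6
  {2}: w = 2, v = 7
  {3}: w = 8, v = 8
  {4}: w = 2, v = 9
  {5}: w = 8, v = 2
  {1, 2}: w = 4, v = 13
  {1, 3}: w = 10, v = 14
  {1, 4}: w = 4, v = 15
  {1, 5}: w = 10, v = 8
  {2, 3}: w = 10, v = 15
  {2, 4}: w = 4, v = 16
  {2, 5}: w = 10, v = 9
  {3, 4}: w = 10, v = 17
  {3, 5}: w = 16 > 10, infeasible
  {4, 5}: w = 10, v = 11
  {1, 2, 3}: w = 12 > 10, infeasible
  {1, 2, 4}: w = 6, v = 22
  {1, 2, 5}: w = 12 > 10, infeasible
  {1, 3, 4}: w = 12 > 10, infeasible
  {1, 3, 5}: w = 18 > 10, infeasible
  {1, 4, 5}: w = 12 > 10, infeasible
  {2, 3, 4}: w = 12 > 10, infeasible
  {2, 3, 5}: w = 18 > 10, infeasible
  {2, 4, 5}: w = 12 > 10, infeasible
  {3, 4, 5}: w = 18 > 10, infeasible
  {1, 2, 3, 4}: w = 14 > 10, infeasible
  {1, 2, 3, 5}: w = 20 > 10, infeasible
  {1, 2, 4, 5}: w = 14 > 10, infeasible
  {1, 3, 4, 5}: w = 20 > 10, infeasible
  {2, 3, 4, 5}: w = 20 > 10, infeasible
  {1, 2, 3, 4, 5}: w = 22 > 10, infeasible
Best feasible subset: items [1, 2, 4]
Total weight: 6 <= 10, total value: 22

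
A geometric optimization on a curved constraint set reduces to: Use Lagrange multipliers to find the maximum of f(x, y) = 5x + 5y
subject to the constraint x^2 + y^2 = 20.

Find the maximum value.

Set up Lagrange conditions: grad f = lambda * grad g
  5 = 2*lambda*x
  5 = 2*lambda*y
From these: x/y = 5/5, so x = 5t, y = 5t for some t.
Substitute into constraint: (5t)^2 + (5t)^2 = 20
  t^2 * 50 = 20
  t = sqrt(20/50)
Maximum = 5*x + 5*y = (5^2 + 5^2)*t = 50 * sqrt(20/50) = sqrt(1000)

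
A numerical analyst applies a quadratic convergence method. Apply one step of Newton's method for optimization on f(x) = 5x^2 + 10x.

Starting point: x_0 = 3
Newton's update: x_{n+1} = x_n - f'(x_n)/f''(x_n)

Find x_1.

f(x) = 5x^2 + 10x
f'(x) = 10x + (10), f''(x) = 10
Newton step: x_1 = x_0 - f'(x_0)/f''(x_0)
f'(3) = 40
x_1 = 3 - 40/10 = -1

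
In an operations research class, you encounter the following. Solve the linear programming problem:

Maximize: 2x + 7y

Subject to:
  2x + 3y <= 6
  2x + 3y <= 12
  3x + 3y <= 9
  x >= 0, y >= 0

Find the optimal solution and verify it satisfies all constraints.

Feasible vertices: (0, 0), (0, 2), (3, 0)
Objective 2x + 7y at each vertex:
  (0, 0): 0
  (0, 2): 14
  (3, 0): 6
Maximum is 14 at (0, 2).
Verify constraints at (x, y) = (0, 2):
  2*0 + 3*2 = 6 <= 6 (active)
  2*0 + 3*2 = 6 <= 12
  3*0 + 3*2 = 6 <= 9
  x = 0 >= 0, y = 2 >= 0. All constraints satisfied.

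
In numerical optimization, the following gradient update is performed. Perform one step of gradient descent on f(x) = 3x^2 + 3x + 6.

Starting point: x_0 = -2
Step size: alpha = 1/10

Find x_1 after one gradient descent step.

f(x) = 3x^2 + 3x + 6
f'(x) = 6x + 3
f'(-2) = 6*-2 + (3) = -9
x_1 = x_0 - alpha * f'(x_0) = -2 - 1/10 * -9 = -11/10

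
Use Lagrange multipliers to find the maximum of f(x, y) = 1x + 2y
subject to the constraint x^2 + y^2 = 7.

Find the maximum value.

Set up Lagrange conditions: grad f = lambda * grad g
  1 = 2*lambda*x
  2 = 2*lambda*y
From these: x/y = 1/2, so x = 1t, y = 2t for some t.
Substitute into constraint: (1t)^2 + (2t)^2 = 7
  t^2 * 5 = 7
  t = sqrt(7/5)
Maximum = 1*x + 2*y = (1^2 + 2^2)*t = 5 * sqrt(7/5) = sqrt(35)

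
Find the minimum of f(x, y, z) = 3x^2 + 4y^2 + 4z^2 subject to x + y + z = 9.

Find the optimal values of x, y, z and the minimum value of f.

Using Lagrange multipliers on f = 3x^2 + 4y^2 + 4z^2 with constraint x + y + z = 9:
Conditions: 2*3*x = lambda, 2*4*y = lambda, 2*4*z = lambda
So x = lambda/6, y = lambda/8, z = lambda/8
Substituting into constraint: lambda * (5/12) = 9
lambda = 108/5
x = 18/5, y = 27/10, z = 27/10
Minimum value = 486/5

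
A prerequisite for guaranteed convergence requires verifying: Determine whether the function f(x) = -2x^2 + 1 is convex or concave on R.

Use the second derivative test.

f(x) = -2x^2 + 1
f'(x) = -4x + 0
f''(x) = -4
Since f''(x) = -4 < 0 for all x, f is concave on R.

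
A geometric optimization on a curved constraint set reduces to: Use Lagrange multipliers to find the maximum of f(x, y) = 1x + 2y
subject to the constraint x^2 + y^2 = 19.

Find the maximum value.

Set up Lagrange conditions: grad f = lambda * grad g
  1 = 2*lambda*x
  2 = 2*lambda*y
From these: x/y = 1/2, so x = 1t, y = 2t for some t.
Substitute into constraint: (1t)^2 + (2t)^2 = 19
  t^2 * 5 = 19
  t = sqrt(19/5)
Maximum = 1*x + 2*y = (1^2 + 2^2)*t = 5 * sqrt(19/5) = sqrt(95)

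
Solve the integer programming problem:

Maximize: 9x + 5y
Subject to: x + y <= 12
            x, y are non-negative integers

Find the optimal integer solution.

Objective: 9x + 5y, constraint: x + y <= 12
Coefficient of x is 9 >= coefficient of y is 5, so allocate the entire budget to x.
Optimal: x = 12, y = 0, value = 108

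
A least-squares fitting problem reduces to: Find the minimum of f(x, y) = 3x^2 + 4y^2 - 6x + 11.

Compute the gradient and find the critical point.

f(x,y) = 3x^2 + 4y^2 - 6x + 11
df/dx = 6x + (-6) = 0  =>  x = 1
df/dy = 8y + (0) = 0  =>  y = 0
f(1, 0) = 3*(1)^2 + 4*(0)^2 + -6*(1) + 11 = 8
Hessian is diagonal with entries 6, 8 > 0, so this is a minimum.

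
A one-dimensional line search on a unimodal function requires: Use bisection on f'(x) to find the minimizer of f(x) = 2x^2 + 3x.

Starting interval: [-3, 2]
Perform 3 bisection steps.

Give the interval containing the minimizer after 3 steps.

Finding critical point of f(x) = 2x^2 + 3x using bisection on f'(x) = 4x + 3.
f'(x) = 0 when x = -3/4.
Starting interval: [-3, 2]
Step 1: mid = -1/2, f'(mid) = 1, new interval = [-3, -1/2]
Step 2: mid = -7/4, f'(mid) = -4, new interval = [-7/4, -1/2]
Step 3: mid = -9/8, f'(mid) = -3/2, new interval = [-9/8, -1/2]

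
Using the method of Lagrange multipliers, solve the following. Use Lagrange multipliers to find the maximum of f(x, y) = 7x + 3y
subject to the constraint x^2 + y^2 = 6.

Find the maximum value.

Set up Lagrange conditions: grad f = lambda * grad g
  7 = 2*lambda*x
  3 = 2*lambda*y
From these: x/y = 7/3, so x = 7t, y = 3t for some t.
Substitute into constraint: (7t)^2 + (3t)^2 = 6
  t^2 * 58 = 6
  t = sqrt(6/58)
Maximum = 7*x + 3*y = (7^2 + 3^2)*t = 58 * sqrt(6/58) = sqrt(348)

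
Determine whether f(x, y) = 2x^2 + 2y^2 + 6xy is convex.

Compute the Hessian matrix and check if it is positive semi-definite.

f(x,y) = 2x^2 + 2y^2 + 6xy
Hessian H = [[4, 6], [6, 4]]
trace(H) = 8, det(H) = -20
Eigenvalues: (8 +/- sqrt(144)) / 2 = 10, -2
Since not both eigenvalues positive, f is neither convex nor concave.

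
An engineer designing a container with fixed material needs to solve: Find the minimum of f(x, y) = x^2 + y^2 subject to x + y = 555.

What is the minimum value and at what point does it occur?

Substitute y = 555 - x into f(x,y) = x^2 + y^2:
g(x) = x^2 + (555 - x)^2 = 2x^2 - 1110x + 308025
g'(x) = 4x - 1110 = 0  =>  x = 555/2
y = 555 - 555/2 = 555/2
Minimum value = (555/2)^2 + (555/2)^2 = 308025/2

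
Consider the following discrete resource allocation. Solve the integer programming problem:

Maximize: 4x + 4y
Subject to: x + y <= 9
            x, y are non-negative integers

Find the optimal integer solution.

Objective: 4x + 4y, constraint: x + y <= 9
Coefficient of x is 4 >= coefficient of y is 4, so allocate the entire budget to x.
Optimal: x = 9, y = 0, value = 36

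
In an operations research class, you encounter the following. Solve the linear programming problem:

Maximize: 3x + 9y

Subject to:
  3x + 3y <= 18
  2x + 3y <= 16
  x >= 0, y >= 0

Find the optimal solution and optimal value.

Feasible vertices: (0, 0), (0, 16/3), (2, 4), (6, 0)
Objective 3x + 9y at each:
  (0, 0): 0
  (0, 16/3): 48
  (2, 4): 42
  (6, 0): 18
Maximum is 48 at (0, 16/3).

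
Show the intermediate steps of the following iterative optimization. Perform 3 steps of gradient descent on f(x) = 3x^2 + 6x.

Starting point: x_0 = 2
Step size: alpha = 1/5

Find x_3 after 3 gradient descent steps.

f(x) = 3x^2 + 6x, f'(x) = 6x + (6)
Step 1: f'(2) = 18, x_1 = 2 - 1/5 * 18 = -8/5
Step 2: f'(-8/5) = -18/5, x_2 = -8/5 - 1/5 * -18/5 = -22/25
Step 3: f'(-22/25) = 18/25, x_3 = -22/25 - 1/5 * 18/25 = -128/125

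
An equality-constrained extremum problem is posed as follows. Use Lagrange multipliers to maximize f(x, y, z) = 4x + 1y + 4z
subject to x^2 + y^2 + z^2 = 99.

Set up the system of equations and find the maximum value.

Lagrange conditions: 4 = 2*lambda*x, 1 = 2*lambda*y, 4 = 2*lambda*z
So x:4 = y:1 = z:4, i.e. x = 4t, y = 1t, z = 4t
Constraint: t^2*(4^2 + 1^2 + 4^2) = 99
  t^2 * 33 = 99  =>  t = sqrt(3)
Maximum = 4*4t + 1*1t + 4*4t = 33*sqrt(3) = sqrt(3267)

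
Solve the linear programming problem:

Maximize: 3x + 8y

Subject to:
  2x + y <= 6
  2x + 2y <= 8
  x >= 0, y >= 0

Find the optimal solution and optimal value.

Feasible vertices: (0, 0), (0, 4), (2, 2), (3, 0)
Objective 3x + 8y at each:
  (0, 0): 0
  (0, 4): 32
  (2, 2): 22
  (3, 0): 9
Maximum is 32 at (0, 4).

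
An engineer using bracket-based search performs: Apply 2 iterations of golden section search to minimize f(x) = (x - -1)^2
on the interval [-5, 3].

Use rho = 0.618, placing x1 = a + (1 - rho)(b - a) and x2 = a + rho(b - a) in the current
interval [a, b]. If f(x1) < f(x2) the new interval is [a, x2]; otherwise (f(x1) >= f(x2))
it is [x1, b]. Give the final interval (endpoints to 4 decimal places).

Golden section search for min of f(x) = (x - -1)^2 on [-5, 3].
Each step: x1 = a + (1 - rho)(b - a), x2 = a + rho(b - a); if f(x1) < f(x2) keep [a, x2], otherwise keep [x1, b].
Step 1: [-5.0000, 3.0000], x1=-1.9440 (f=0.8911), x2=-0.0560 (f=0.8911); f(x1) = f(x2) (tie, not '<') => keep [-1.9440, 3.0000]
Step 2: [-1.9440, 3.0000], x1=-0.0554 (f=0.8923), x2=1.1114 (f=4.4580); f(x1) < f(x2) => keep [-1.9440, 1.1114]
Final interval: [-1.9440, 1.1114]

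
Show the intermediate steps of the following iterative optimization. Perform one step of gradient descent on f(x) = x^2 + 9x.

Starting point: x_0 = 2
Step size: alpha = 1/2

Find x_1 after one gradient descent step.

f(x) = x^2 + 9x
f'(x) = 2x + 9
f'(2) = 2*2 + (9) = 13
x_1 = x_0 - alpha * f'(x_0) = 2 - 1/2 * 13 = -9/2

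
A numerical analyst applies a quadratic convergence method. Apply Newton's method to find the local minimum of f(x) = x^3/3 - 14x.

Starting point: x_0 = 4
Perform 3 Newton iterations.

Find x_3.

f(x) = x^3/3 - 14x
f'(x) = x^2 - 14, f''(x) = 2x
Newton update: x_{n+1} = x_n - (x_n^2 - 14)/(2*x_n)
Step 1: x_0 = 4, f'=2, f''=8, x_1 = 15/4
Step 2: x_1 = 15/4, f'=1/16, f''=15/2, x_2 = 449/120
Step 3: x_2 = 449/120, f'=1/14400, f''=449/60, x_3 = 403201/107760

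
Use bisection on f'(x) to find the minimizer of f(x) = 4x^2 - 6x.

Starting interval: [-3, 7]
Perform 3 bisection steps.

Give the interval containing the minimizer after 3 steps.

Finding critical point of f(x) = 4x^2 - 6x using bisection on f'(x) = 8x + -6.
f'(x) = 0 when x = 3/4.
Starting interval: [-3, 7]
Step 1: mid = 2, f'(mid) = 10, new interval = [-3, 2]
Step 2: mid = -1/2, f'(mid) = -10, new interval = [-1/2, 2]
Step 3: mid = 3/4, f'(mid) = 0, new interval = [3/4, 3/4]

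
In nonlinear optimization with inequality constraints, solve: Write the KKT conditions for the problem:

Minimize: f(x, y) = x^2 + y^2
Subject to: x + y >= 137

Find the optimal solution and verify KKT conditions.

KKT conditions for min x^2 + y^2 s.t. x + y >= 137:
Stationarity: 2x = mu, 2y = mu
So x = y = mu/2.
Complementary slackness: mu*(x + y - 137) = 0
Primal feasibility: x + y >= 137; dual feasibility: mu >= 0
If mu = 0 then x = y = 0, but 0 + 0 < 137 is infeasible, so the constraint is active.
Constraint active: x + y = 2*(mu/2) = 137 => mu = 137
x = y = 137/2, f = 18769/2
Verify: stationarity 2*(137/2) = 137 = mu; primal 137/2 + 137/2 = 137 >= 137; dual mu = 137 >= 0; complementary slackness 137*(137 - 137) = 0. All KKT conditions hold.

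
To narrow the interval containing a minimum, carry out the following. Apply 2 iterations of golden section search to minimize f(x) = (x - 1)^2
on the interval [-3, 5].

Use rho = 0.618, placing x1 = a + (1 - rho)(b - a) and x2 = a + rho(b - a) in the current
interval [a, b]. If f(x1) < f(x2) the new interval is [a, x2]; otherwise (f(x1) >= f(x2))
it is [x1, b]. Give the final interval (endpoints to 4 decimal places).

Golden section search for min of f(x) = (x - 1)^2 on [-3, 5].
Each step: x1 = a + (1 - rho)(b - a), x2 = a + rho(b - a); if f(x1) < f(x2) keep [a, x2], otherwise keep [x1, b].
Step 1: [-3.0000, 5.0000], x1=0.0560 (f=0.8911), x2=1.9440 (f=0.8911); f(x1) = f(x2) (tie, not '<') => keep [0.0560, 5.0000]
Step 2: [0.0560, 5.0000], x1=1.9446 (f=0.8923), x2=3.1114 (f=4.4580); f(x1) < f(x2) => keep [0.0560, 3.1114]
Final interval: [0.0560, 3.1114]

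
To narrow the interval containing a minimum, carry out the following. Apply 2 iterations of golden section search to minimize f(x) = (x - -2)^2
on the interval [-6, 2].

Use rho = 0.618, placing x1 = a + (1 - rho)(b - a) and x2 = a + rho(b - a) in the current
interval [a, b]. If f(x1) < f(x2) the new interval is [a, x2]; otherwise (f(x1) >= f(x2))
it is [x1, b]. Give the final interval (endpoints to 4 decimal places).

Golden section search for min of f(x) = (x - -2)^2 on [-6, 2].
Each step: x1 = a + (1 - rho)(b - a), x2 = a + rho(b - a); if f(x1) < f(x2) keep [a, x2], otherwise keep [x1, b].
Step 1: [-6.0000, 2.0000], x1=-2.9440 (f=0.8911), x2=-1.0560 (f=0.8911); f(x1) = f(x2) (tie, not '<') => keep [-2.9440, 2.0000]
Step 2: [-2.9440, 2.0000], x1=-1.0554 (f=0.8923), x2=0.1114 (f=4.4580); f(x1) < f(x2) => keep [-2.9440, 0.1114]
Final interval: [-2.9440, 0.1114]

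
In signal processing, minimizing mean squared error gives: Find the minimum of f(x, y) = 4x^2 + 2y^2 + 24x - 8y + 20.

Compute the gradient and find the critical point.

f(x,y) = 4x^2 + 2y^2 + 24x - 8y + 20
df/dx = 8x + (24) = 0  =>  x = -3
df/dy = 4y + (-8) = 0  =>  y = 2
f(-3, 2) = 4*(-3)^2 + 2*(2)^2 + 24*(-3) + -8*(2) + 20 = -24
Hessian is diagonal with entries 8, 4 > 0, so this is a minimum.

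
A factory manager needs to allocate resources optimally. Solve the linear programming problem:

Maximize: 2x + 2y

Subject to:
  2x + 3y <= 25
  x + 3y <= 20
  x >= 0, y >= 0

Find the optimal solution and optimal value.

Feasible vertices: (0, 0), (0, 20/3), (5, 5), (25/2, 0)
Objective 2x + 2y at each:
  (0, 0): 0
  (0, 20/3): 40/3
  (5, 5): 20
  (25/2, 0): 25
Maximum is 25 at (25/2, 0).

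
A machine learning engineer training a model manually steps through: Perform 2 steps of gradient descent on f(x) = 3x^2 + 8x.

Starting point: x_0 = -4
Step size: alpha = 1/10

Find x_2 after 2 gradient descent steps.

f(x) = 3x^2 + 8x, f'(x) = 6x + (8)
Step 1: f'(-4) = -16, x_1 = -4 - 1/10 * -16 = -12/5
Step 2: f'(-12/5) = -32/5, x_2 = -12/5 - 1/10 * -32/5 = -44/25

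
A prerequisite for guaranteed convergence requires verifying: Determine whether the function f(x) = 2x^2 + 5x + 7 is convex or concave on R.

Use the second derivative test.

f(x) = 2x^2 + 5x + 7
f'(x) = 4x + 5
f''(x) = 4
Since f''(x) = 4 > 0 for all x, f is convex on R.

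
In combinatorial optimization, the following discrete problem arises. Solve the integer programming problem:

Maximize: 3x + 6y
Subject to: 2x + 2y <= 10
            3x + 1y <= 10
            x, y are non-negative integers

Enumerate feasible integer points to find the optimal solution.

Constraint 1: 2x + 2y <= 10
Constraint 2: 3x + 1y <= 10
Feasible x range (need y >= 0): 0 <= x <= min(10/2, 10/3) => x in {0, ..., 3}.
Enumerate feasible integer points row by row (the coefficient of y is 6 > 0, so for each x the largest feasible y gives the best value):
  x = 0: y <= min((10 - 2*0)/2, (10 - 3*0)/1) => y in {0, ..., 5}; best 3*0 + 6*5 = 30
  x = 1: y <= min((10 - 2*1)/2, (10 - 3*1)/1) => y in {0, ..., 4}; best 3*1 + 6*4 = 27
  x = 2: y <= min((10 - 2*2)/2, (10 - 3*2)/1) => y in {0, ..., 3}; best 3*2 + 6*3 = 24
  x = 3: y <= min((10 - 2*3)/2, (10 - 3*3)/1) => y in {0, ..., 1}; best 3*3 + 6*1 = 15
The maximum 3x + 6y = 30 is achieved at x = 0, y = 5.
Check: 2*0 + 2*5 = 10 <= 10 and 3*0 + 1*5 = 5 <= 10.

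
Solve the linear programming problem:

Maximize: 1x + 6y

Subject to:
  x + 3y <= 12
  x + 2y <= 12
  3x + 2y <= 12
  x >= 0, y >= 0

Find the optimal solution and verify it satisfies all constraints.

Feasible vertices: (0, 0), (0, 4), (12/7, 24/7), (4, 0)
Objective 1x + 6y at each vertex:
  (0, 0): 0
  (0, 4): 24
  (12/7, 24/7): 156/7
  (4, 0): 4
Maximum is 24 at (0, 4).
Verify constraints at (x, y) = (0, 4):
  1*0 + 3*4 = 12 <= 12 (active)
  1*0 + 2*4 = 8 <= 12
  3*0 + 2*4 = 8 <= 12
  x = 0 >= 0, y = 4 >= 0. All constraints satisfied.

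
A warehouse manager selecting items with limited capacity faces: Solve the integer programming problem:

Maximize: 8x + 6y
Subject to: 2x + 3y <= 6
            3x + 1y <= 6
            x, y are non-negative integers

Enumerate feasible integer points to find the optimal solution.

Constraint 1: 2x + 3y <= 6
Constraint 2: 3x + 1y <= 6
Feasible x range (need y >= 0): 0 <= x <= min(6/2, 6/3) => x in {0, ..., 2}.
Enumerate feasible integer points row by row (the coefficient of y is 6 > 0, so for each x the largest feasible y gives the best value):
  x = 0: y <= min((6 - 2*0)/3, (6 - 3*0)/1) => y in {0, ..., 2}; best 8*0 + 6*2 = 12
  x = 1: y <= min((6 - 2*1)/3, (6 - 3*1)/1) => y in {0, ..., 1}; best 8*1 + 6*1 = 14
  x = 2: y <= min((6 - 2*2)/3, (6 - 3*2)/1) => y in {0}; best 8*2 + 6*0 = 16
The maximum 8x + 6y = 16 is achieved at x = 2, y = 0.
Check: 2*2 + 3*0 = 4 <= 6 and 3*2 + 1*0 = 6 <= 6.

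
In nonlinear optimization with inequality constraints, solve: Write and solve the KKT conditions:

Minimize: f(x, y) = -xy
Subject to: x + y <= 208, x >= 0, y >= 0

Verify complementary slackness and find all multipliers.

Problem: min -xy s.t. x + y <= 208 (multiplier lambda), x >= 0 (mu_x), y >= 0 (mu_y)
KKT stationarity: -y + lambda - mu_x = 0, -x + lambda - mu_y = 0, with lambda, mu_x, mu_y >= 0
Complementary slackness: lambda*(x + y - 208) = 0, mu_x*x = 0, mu_y*y = 0
If lambda = 0: y = -mu_x <= 0 and x = -mu_y <= 0 force x = y = 0 with f = 0; but x = y = 104 is feasible with f = -10816 < 0, so this is not the minimum. Hence lambda > 0 and x + y = 208.
Try x > 0, y > 0 (so mu_x = mu_y = 0): y = lambda, x = lambda => x = y = lambda
x + y = 208 => 2*lambda = 208 => lambda = 104
x* = y* = 104 > 0, consistent with mu_x = mu_y = 0.
(Any feasible point with x = 0 or y = 0 has f = 0 > -10816, so the minimum is not on those boundaries.)
min(-xy) = -10816 (i.e. max xy = 10816)
Multipliers: lambda = 104, mu_x = 0, mu_y = 0
Complementary slackness: lambda*(x + y - 208) = 104*(104 + 104 - 208) = 0, mu_x*x = 0*104 = 0, mu_y*y = 0*104 = 0. Satisfied.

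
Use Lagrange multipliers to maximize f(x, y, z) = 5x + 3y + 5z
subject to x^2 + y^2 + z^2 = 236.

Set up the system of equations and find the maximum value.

Lagrange conditions: 5 = 2*lambda*x, 3 = 2*lambda*y, 5 = 2*lambda*z
So x:5 = y:3 = z:5, i.e. x = 5t, y = 3t, z = 5t
Constraint: t^2*(5^2 + 3^2 + 5^2) = 236
  t^2 * 59 = 236  =>  t = sqrt(4)
Maximum = 5*5t + 3*3t + 5*5t = 59*sqrt(4) = 118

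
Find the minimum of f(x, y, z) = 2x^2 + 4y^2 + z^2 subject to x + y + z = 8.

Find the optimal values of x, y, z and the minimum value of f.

Using Lagrange multipliers on f = 2x^2 + 4y^2 + z^2 with constraint x + y + z = 8:
Conditions: 2*2*x = lambda, 2*4*y = lambda, 2*1*z = lambda
So x = lambda/4, y = lambda/8, z = lambda/2
Substituting into constraint: lambda * (7/8) = 8
lambda = 64/7
x = 16/7, y = 8/7, z = 32/7
Minimum value = 256/7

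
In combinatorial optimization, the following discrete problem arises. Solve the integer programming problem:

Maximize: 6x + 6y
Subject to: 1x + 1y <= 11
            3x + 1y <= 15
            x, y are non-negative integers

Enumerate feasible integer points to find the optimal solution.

Constraint 1: 1x + 1y <= 11
Constraint 2: 3x + 1y <= 15
Feasible x range (need y >= 0): 0 <= x <= min(11/1, 15/3) => x in {0, ..., 5}.
Enumerate feasible integer points row by row (the coefficient of y is 6 > 0, so for each x the largest feasible y gives the best value):
  x = 0: y <= min((11 - 1*0)/1, (15 - 3*0)/1) => y in {0, ..., 11}; best 6*0 + 6*11 = 66
  x = 1: y <= min((11 - 1*1)/1, (15 - 3*1)/1) => y in {0, ..., 10}; best 6*1 + 6*10 = 66
  x = 2: y <= min((11 - 1*2)/1, (15 - 3*2)/1) => y in {0, ..., 9}; best 6*2 + 6*9 = 66
  x = 3: y <= min((11 - 1*3)/1, (15 - 3*3)/1) => y in {0, ..., 6}; best 6*3 + 6*6 = 54
  x = 4: y <= min((11 - 1*4)/1, (15 - 3*4)/1) => y in {0, ..., 3}; best 6*4 + 6*3 = 42
  x = 5: y <= min((11 - 1*5)/1, (15 - 3*5)/1) => y in {0}; best 6*5 + 6*0 = 30
The maximum 6x + 6y = 66 is achieved at x = 0, y = 11.
(The same value 66 is also attained at (1, 10), (2, 9).)
Check: 1*0 + 1*11 = 11 <= 11 and 3*0 + 1*11 = 11 <= 15.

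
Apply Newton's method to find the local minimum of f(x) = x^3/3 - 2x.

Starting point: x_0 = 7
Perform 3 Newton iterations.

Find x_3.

f(x) = x^3/3 - 2x
f'(x) = x^2 - 2, f''(x) = 2x
Newton update: x_{n+1} = x_n - (x_n^2 - 2)/(2*x_n)
Step 1: x_0 = 7, f'=47, f''=14, x_1 = 51/14
Step 2: x_1 = 51/14, f'=2209/196, f''=51/7, x_2 = 2993/1428
Step 3: x_2 = 2993/1428, f'=4879681/2039184, f''=2993/714, x_3 = 13036417/8548008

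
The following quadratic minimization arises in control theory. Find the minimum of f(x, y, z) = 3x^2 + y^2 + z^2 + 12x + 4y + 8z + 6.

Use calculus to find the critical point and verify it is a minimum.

f(x,y,z) = 3x^2 + y^2 + z^2 + 12x + 4y + 8z + 6
df/dx = 6x + (12) = 0 => x = -2
df/dy = 2y + (4) = 0 => y = -2
df/dz = 2z + (8) = 0 => z = -4
f(-2,-2,-4) = 3*(-2)^2 + 1*(-2)^2 + 1*(-4)^2 + 12*(-2) + 4*(-2) + 8*(-4) + 6 = -26
Hessian is diagonal with entries 6, 2, 2 > 0, confirmed minimum.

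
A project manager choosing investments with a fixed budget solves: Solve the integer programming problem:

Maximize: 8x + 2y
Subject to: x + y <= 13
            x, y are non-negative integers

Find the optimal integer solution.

Objective: 8x + 2y, constraint: x + y <= 13
Coefficient of x is 8 >= coefficient of y is 2, so allocate the entire budget to x.
Optimal: x = 13, y = 0, value = 104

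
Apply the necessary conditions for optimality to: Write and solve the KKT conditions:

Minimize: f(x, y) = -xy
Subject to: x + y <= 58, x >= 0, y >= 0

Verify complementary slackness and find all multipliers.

Problem: min -xy s.t. x + y <= 58 (multiplier lambda), x >= 0 (mu_x), y >= 0 (mu_y)
KKT stationarity: -y + lambda - mu_x = 0, -x + lambda - mu_y = 0, with lambda, mu_x, mu_y >= 0
Complementary slackness: lambda*(x + y - 58) = 0, mu_x*x = 0, mu_y*y = 0
If lambda = 0: y = -mu_x <= 0 and x = -mu_y <= 0 force x = y = 0 with f = 0; but x = y = 29 is feasible with f = -841 < 0, so this is not the minimum. Hence lambda > 0 and x + y = 58.
Try x > 0, y > 0 (so mu_x = mu_y = 0): y = lambda, x = lambda => x = y = lambda
x + y = 58 => 2*lambda = 58 => lambda = 29
x* = y* = 29 > 0, consistent with mu_x = mu_y = 0.
(Any feasible point with x = 0 or y = 0 has f = 0 > -841, so the minimum is not on those boundaries.)
min(-xy) = -841 (i.e. max xy = 841)
Multipliers: lambda = 29, mu_x = 0, mu_y = 0
Complementary slackness: lambda*(x + y - 58) = 29*(29 + 29 - 58) = 0, mu_x*x = 0*29 = 0, mu_y*y = 0*29 = 0. Satisfied.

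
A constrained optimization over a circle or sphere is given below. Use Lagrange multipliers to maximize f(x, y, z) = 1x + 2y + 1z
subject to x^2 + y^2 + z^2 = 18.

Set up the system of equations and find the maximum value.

Lagrange conditions: 1 = 2*lambda*x, 2 = 2*lambda*y, 1 = 2*lambda*z
So x:1 = y:2 = z:1, i.e. x = 1t, y = 2t, z = 1t
Constraint: t^2*(1^2 + 2^2 + 1^2) = 18
  t^2 * 6 = 18  =>  t = sqrt(3)
Maximum = 1*1t + 2*2t + 1*1t = 6*sqrt(3) = sqrt(108)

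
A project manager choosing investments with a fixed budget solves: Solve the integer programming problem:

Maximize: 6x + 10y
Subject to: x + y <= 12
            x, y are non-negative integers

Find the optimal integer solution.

Objective: 6x + 10y, constraint: x + y <= 12
Coefficient of y is 10 > coefficient of x is 6, so allocate the entire budget to y.
Optimal: x = 0, y = 12, value = 120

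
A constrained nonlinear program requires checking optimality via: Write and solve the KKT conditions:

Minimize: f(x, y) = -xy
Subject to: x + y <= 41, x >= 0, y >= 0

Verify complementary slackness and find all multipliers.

Problem: min -xy s.t. x + y <= 41 (multiplier lambda), x >= 0 (mu_x), y >= 0 (mu_y)
KKT stationarity: -y + lambda - mu_x = 0, -x + lambda - mu_y = 0, with lambda, mu_x, mu_y >= 0
Complementary slackness: lambda*(x + y - 41) = 0, mu_x*x = 0, mu_y*y = 0
If lambda = 0: y = -mu_x <= 0 and x = -mu_y <= 0 force x = y = 0 with f = 0; but x = y = 41/2 is feasible with f = -1681/4 < 0, so this is not the minimum. Hence lambda > 0 and x + y = 41.
Try x > 0, y > 0 (so mu_x = mu_y = 0): y = lambda, x = lambda => x = y = lambda
x + y = 41 => 2*lambda = 41 => lambda = 41/2
x* = y* = 41/2 > 0, consistent with mu_x = mu_y = 0.
(Any feasible point with x = 0 or y = 0 has f = 0 > -1681/4, so the minimum is not on those boundaries.)
min(-xy) = -1681/4 (i.e. max xy = 1681/4)
Multipliers: lambda = 41/2, mu_x = 0, mu_y = 0
Complementary slackness: lambda*(x + y - 41) = 41/2*(41/2 + 41/2 - 41) = 0, mu_x*x = 0*41/2 = 0, mu_y*y = 0*41/2 = 0. Satisfied.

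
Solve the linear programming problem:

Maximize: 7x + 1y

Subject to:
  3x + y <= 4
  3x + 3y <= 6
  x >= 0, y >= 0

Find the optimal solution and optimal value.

Feasible vertices: (0, 0), (0, 2), (1, 1), (4/3, 0)
Objective 7x + 1y at each:
  (0, 0): 0
  (0, 2): 2
  (1, 1): 8
  (4/3, 0): 28/3
Maximum is 28/3 at (4/3, 0).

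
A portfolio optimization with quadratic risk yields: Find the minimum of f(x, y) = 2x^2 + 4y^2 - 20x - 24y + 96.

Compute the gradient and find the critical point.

f(x,y) = 2x^2 + 4y^2 - 20x - 24y + 96
df/dx = 4x + (-20) = 0  =>  x = 5
df/dy = 8y + (-24) = 0  =>  y = 3
f(5, 3) = 2*(5)^2 + 4*(3)^2 + -20*(5) + -24*(3) + 96 = 10
Hessian is diagonal with entries 4, 8 > 0, so this is a minimum.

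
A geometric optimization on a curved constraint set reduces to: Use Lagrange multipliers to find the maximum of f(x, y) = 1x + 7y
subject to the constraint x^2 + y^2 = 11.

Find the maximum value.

Set up Lagrange conditions: grad f = lambda * grad g
  1 = 2*lambda*x
  7 = 2*lambda*y
From these: x/y = 1/7, so x = 1t, y = 7t for some t.
Substitute into constraint: (1t)^2 + (7t)^2 = 11
  t^2 * 50 = 11
  t = sqrt(11/50)
Maximum = 1*x + 7*y = (1^2 + 7^2)*t = 50 * sqrt(11/50) = sqrt(550)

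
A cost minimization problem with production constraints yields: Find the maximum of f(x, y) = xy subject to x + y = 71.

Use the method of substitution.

Substitute y = 71 - x into f(x,y) = xy:
g(x) = x(71 - x) = 71x - x^2
g'(x) = 71 - 2x = 0  =>  x = 71/2
y = 71 - 71/2 = 71/2
Maximum value = (71/2) * (71/2) = 5041/4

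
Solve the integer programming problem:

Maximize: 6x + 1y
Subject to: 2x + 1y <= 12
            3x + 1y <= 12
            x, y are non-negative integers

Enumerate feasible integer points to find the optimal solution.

Constraint 1: 2x + 1y <= 12
Constraint 2: 3x + 1y <= 12
Feasible x range (need y >= 0): 0 <= x <= min(12/2, 12/3) => x in {0, ..., 4}.
Enumerate feasible integer points row by row (the coefficient of y is 1 > 0, so for each x the largest feasible y gives the best value):
  x = 0: y <= min((12 - 2*0)/1, (12 - 3*0)/1) => y in {0, ..., 12}; best 6*0 + 1*12 = 12
  x = 1: y <= min((12 - 2*1)/1, (12 - 3*1)/1) => y in {0, ..., 9}; best 6*1 + 1*9 = 15
  x = 2: y <= min((12 - 2*2)/1, (12 - 3*2)/1) => y in {0, ..., 6}; best 6*2 + 1*6 = 18
  x = 3: y <= min((12 - 2*3)/1, (12 - 3*3)/1) => y in {0, ..., 3}; best 6*3 + 1*3 = 21
  x = 4: y <= min((12 - 2*4)/1, (12 - 3*4)/1) => y in {0}; best 6*4 + 1*0 = 24
The maximum 6x + 1y = 24 is achieved at x = 4, y = 0.
Check: 2*4 + 1*0 = 8 <= 12 and 3*4 + 1*0 = 12 <= 12.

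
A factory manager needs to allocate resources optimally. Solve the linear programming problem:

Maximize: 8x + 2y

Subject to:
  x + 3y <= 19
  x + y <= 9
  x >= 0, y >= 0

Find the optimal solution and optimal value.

Feasible vertices: (0, 0), (0, 19/3), (4, 5), (9, 0)
Objective 8x + 2y at each:
  (0, 0): 0
  (0, 19/3): 38/3
  (4, 5): 42
  (9, 0): 72
Maximum is 72 at (9, 0).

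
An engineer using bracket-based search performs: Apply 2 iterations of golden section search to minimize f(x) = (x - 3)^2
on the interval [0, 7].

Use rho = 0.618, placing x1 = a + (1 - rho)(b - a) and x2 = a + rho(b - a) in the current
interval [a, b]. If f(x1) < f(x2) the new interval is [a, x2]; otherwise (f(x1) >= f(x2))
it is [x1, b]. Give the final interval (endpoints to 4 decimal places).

Golden section search for min of f(x) = (x - 3)^2 on [0, 7].
Each step: x1 = a + (1 - rho)(b - a), x2 = a + rho(b - a); if f(x1) < f(x2) keep [a, x2], otherwise keep [x1, b].
Step 1: [0.0000, 7.0000], x1=2.6740 (f=0.1063), x2=4.3260 (f=1.7583); f(x1) < f(x2) => keep [0.0000, 4.3260]
Step 2: [0.0000, 4.3260], x1=1.6525 (f=1.8157), x2=2.6735 (f=0.1066); f(x1) > f(x2) => keep [1.6525, 4.3260]
Final interval: [1.6525, 4.3260]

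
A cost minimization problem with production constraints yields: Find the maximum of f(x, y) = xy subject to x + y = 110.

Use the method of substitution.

Substitute y = 110 - x into f(x,y) = xy:
g(x) = x(110 - x) = 110x - x^2
g'(x) = 110 - 2x = 0  =>  x = 55
y = 110 - 55 = 55
Maximum value = 55 * 55 = 3025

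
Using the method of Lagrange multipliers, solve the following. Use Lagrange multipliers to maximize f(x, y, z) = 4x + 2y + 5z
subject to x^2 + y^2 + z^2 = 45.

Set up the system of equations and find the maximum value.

Lagrange conditions: 4 = 2*lambda*x, 2 = 2*lambda*y, 5 = 2*lambda*z
So x:4 = y:2 = z:5, i.e. x = 4t, y = 2t, z = 5t
Constraint: t^2*(4^2 + 2^2 + 5^2) = 45
  t^2 * 45 = 45  =>  t = sqrt(1)
Maximum = 4*4t + 2*2t + 5*5t = 45*sqrt(1) = 45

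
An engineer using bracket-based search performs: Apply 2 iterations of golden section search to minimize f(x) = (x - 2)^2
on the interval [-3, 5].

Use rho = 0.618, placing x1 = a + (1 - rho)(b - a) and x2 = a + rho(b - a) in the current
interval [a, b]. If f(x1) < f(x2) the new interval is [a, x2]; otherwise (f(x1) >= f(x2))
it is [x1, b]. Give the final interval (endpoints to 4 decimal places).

Golden section search for min of f(x) = (x - 2)^2 on [-3, 5].
Each step: x1 = a + (1 - rho)(b - a), x2 = a + rho(b - a); if f(x1) < f(x2) keep [a, x2], otherwise keep [x1, b].
Step 1: [-3.0000, 5.0000], x1=0.0560 (f=3.7791), x2=1.9440 (f=0.0031); f(x1) > f(x2) => keep [0.0560, 5.0000]
Step 2: [0.0560, 5.0000], x1=1.9446 (f=0.0031), x2=3.1114 (f=1.2352); f(x1) < f(x2) => keep [0.0560, 3.1114]
Final interval: [0.0560, 3.1114]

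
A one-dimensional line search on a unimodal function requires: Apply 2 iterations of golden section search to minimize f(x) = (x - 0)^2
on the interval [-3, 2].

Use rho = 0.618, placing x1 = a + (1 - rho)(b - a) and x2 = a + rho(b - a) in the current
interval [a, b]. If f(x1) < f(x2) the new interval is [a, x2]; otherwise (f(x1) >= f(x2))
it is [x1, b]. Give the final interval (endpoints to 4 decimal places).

Golden section search for min of f(x) = (x - 0)^2 on [-3, 2].
Each step: x1 = a + (1 - rho)(b - a), x2 = a + rho(b - a); if f(x1) < f(x2) keep [a, x2], otherwise keep [x1, b].
Step 1: [-3.0000, 2.0000], x1=-1.0900 (f=1.1881), x2=0.0900 (f=0.0081); f(x1) > f(x2) => keep [-1.0900, 2.0000]
Step 2: [-1.0900, 2.0000], x1=0.0904 (f=0.0082), x2=0.8196 (f=0.6718); f(x1) < f(x2) => keep [-1.0900, 0.8196]
Final interval: [-1.0900, 0.8196]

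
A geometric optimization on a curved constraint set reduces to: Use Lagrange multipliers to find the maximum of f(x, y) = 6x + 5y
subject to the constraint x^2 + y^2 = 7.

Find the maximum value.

Set up Lagrange conditions: grad f = lambda * grad g
  6 = 2*lambda*x
  5 = 2*lambda*y
From these: x/y = 6/5, so x = 6t, y = 5t for some t.
Substitute into constraint: (6t)^2 + (5t)^2 = 7
  t^2 * 61 = 7
  t = sqrt(7/61)
Maximum = 6*x + 5*y = (6^2 + 5^2)*t = 61 * sqrt(7/61) = sqrt(427)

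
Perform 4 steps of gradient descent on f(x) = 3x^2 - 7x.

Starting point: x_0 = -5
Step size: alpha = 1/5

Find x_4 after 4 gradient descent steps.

f(x) = 3x^2 - 7x, f'(x) = 6x + (-7)
Step 1: f'(-5) = -37, x_1 = -5 - 1/5 * -37 = 12/5
Step 2: f'(12/5) = 37/5, x_2 = 12/5 - 1/5 * 37/5 = 23/25
Step 3: f'(23/25) = -37/25, x_3 = 23/25 - 1/5 * -37/25 = 152/125
Step 4: f'(152/125) = 37/125, x_4 = 152/125 - 1/5 * 37/125 = 723/625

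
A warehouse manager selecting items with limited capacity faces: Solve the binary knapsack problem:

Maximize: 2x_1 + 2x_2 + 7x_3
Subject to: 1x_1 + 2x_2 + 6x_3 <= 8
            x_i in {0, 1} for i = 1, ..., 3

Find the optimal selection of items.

Items: item 1 (v=2, w=1), item 2 (v=2, w=2), item 3 (v=7, w=6)
Capacity: 8
Checking all 8 subsets (w = total weight, v = total value):
  {}: w = 0, v = 0
  {1}: w = 1, v = 2
  {2}: w = 2, v = 2
  {3}: w = 6, v = 7
  {1, 2}: w = 3, v = 4
  {1, 3}: w = 7, v = 9
  {2, 3}: w = 8, v = 9
  {1, 2, 3}: w = 9 > 8, infeasible
Best feasible subset: items [1, 3]
(The same value 9 is also attained by {2, 3}.)
Total weight: 7 <= 8, total value: 9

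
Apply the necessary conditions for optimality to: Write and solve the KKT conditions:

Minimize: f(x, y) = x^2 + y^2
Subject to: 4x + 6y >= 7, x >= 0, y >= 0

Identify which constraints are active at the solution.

KKT conditions for min x^2 + y^2 s.t. 4x + 6y >= 7, x >= 0, y >= 0:
Stationarity: 2x = mu*4 + mu_x, 2y = mu*6 + mu_y, with mu, mu_x, mu_y >= 0
Complementary slackness: mu*(4x + 6y - 7) = 0, mu_x*x = 0, mu_y*y = 0
(0, 0) is infeasible (4*0 + 6*0 < 7), so if mu = 0 stationarity would force x = mu_x/2 >= 0, y = mu_y/2 >= 0 with mu_x*x = mu_y*y = 0, i.e. x = y = 0: contradiction. Hence mu > 0 and 4x + 6y = 7 is active.
Try x > 0, y > 0 (so mu_x = mu_y = 0): x = 4*mu/2, y = 6*mu/2
Substitute: 4*(4*mu/2) + 6*(6*mu/2) = 7
  mu*52/2 = 7 => mu = 7/26
x* = 7/13 > 0, y* = 21/26 > 0, consistent with mu_x = mu_y = 0.
f is convex and the constraints are linear, so this KKT point is the global minimum.
f* = 49/52
Active constraints: 4x + 6y >= 7 (holds with equality, mu = 7/26 > 0); x >= 0 and y >= 0 are inactive (mu_x = mu_y = 0).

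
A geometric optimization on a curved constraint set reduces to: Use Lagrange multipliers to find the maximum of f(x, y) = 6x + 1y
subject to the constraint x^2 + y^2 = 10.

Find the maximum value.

Set up Lagrange conditions: grad f = lambda * grad g
  6 = 2*lambda*x
  1 = 2*lambda*y
From these: x/y = 6/1, so x = 6t, y = 1t for some t.
Substitute into constraint: (6t)^2 + (1t)^2 = 10
  t^2 * 37 = 10
  t = sqrt(10/37)
Maximum = 6*x + 1*y = (6^2 + 1^2)*t = 37 * sqrt(10/37) = sqrt(370)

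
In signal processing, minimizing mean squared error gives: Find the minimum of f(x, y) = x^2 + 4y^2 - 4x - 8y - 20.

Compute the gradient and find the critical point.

f(x,y) = x^2 + 4y^2 - 4x - 8y - 20
df/dx = 2x + (-4) = 0  =>  x = 2
df/dy = 8y + (-8) = 0  =>  y = 1
f(2, 1) = 1*(2)^2 + 4*(1)^2 + -4*(2) + -8*(1) + -20 = -28
Hessian is diagonal with entries 2, 8 > 0, so this is a minimum.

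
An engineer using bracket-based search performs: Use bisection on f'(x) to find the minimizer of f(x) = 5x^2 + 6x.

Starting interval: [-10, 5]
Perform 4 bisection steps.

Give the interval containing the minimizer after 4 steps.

Finding critical point of f(x) = 5x^2 + 6x using bisection on f'(x) = 10x + 6.
f'(x) = 0 when x = -3/5.
Starting interval: [-10, 5]
Step 1: mid = -5/2, f'(mid) = -19, new interval = [-5/2, 5]
Step 2: mid = 5/4, f'(mid) = 37/2, new interval = [-5/2, 5/4]
Step 3: mid = -5/8, f'(mid) = -1/4, new interval = [-5/8, 5/4]
Step 4: mid = 5/16, f'(mid) = 73/8, new interval = [-5/8, 5/16]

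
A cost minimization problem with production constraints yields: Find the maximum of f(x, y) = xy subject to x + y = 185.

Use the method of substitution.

Substitute y = 185 - x into f(x,y) = xy:
g(x) = x(185 - x) = 185x - x^2
g'(x) = 185 - 2x = 0  =>  x = 185/2
y = 185 - 185/2 = 185/2
Maximum value = (185/2) * (185/2) = 34225/4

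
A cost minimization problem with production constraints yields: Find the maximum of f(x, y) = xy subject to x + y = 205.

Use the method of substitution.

Substitute y = 205 - x into f(x,y) = xy:
g(x) = x(205 - x) = 205x - x^2
g'(x) = 205 - 2x = 0  =>  x = 205/2
y = 205 - 205/2 = 205/2
Maximum value = (205/2) * (205/2) = 42025/4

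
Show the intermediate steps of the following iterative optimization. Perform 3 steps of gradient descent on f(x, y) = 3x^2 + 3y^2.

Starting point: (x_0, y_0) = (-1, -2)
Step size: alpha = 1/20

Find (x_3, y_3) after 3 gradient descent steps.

f(x,y) = 3x^2 + 3y^2
grad_x = 6x + 0y, grad_y = 6y + 0x
Step 1: grad = (-6, -12), (-7/10, -7/5)
Step 2: grad = (-21/5, -42/5), (-49/100, -49/50)
Step 3: grad = (-147/50, -147/25), (-343/1000, -343/500)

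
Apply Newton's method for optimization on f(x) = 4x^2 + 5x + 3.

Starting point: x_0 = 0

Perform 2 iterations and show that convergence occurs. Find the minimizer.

f(x) = 4x^2 + 5x + 3, f'(x) = 8x + (5), f''(x) = 8
Step 1: f'(0) = 5, x_1 = 0 - 5/8 = -5/8
Step 2: f'(-5/8) = 0, x_2 = -5/8 (converged)
Newton's method converges in 1 step for quadratics.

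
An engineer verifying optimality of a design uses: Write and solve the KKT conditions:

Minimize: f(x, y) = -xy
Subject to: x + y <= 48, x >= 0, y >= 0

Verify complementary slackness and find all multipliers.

Problem: min -xy s.t. x + y <= 48 (multiplier lambda), x >= 0 (mu_x), y >= 0 (mu_y)
KKT stationarity: -y + lambda - mu_x = 0, -x + lambda - mu_y = 0, with lambda, mu_x, mu_y >= 0
Complementary slackness: lambda*(x + y - 48) = 0, mu_x*x = 0, mu_y*y = 0
If lambda = 0: y = -mu_x <= 0 and x = -mu_y <= 0 force x = y = 0 with f = 0; but x = y = 24 is feasible with f = -576 < 0, so this is not the minimum. Hence lambda > 0 and x + y = 48.
Try x > 0, y > 0 (so mu_x = mu_y = 0): y = lambda, x = lambda => x = y = lambda
x + y = 48 => 2*lambda = 48 => lambda = 24
x* = y* = 24 > 0, consistent with mu_x = mu_y = 0.
(Any feasible point with x = 0 or y = 0 has f = 0 > -576, so the minimum is not on those boundaries.)
min(-xy) = -576 (i.e. max xy = 576)
Multipliers: lambda = 24, mu_x = 0, mu_y = 0
Complementary slackness: lambda*(x + y - 48) = 24*(24 + 24 - 48) = 0, mu_x*x = 0*24 = 0, mu_y*y = 0*24 = 0. Satisfied.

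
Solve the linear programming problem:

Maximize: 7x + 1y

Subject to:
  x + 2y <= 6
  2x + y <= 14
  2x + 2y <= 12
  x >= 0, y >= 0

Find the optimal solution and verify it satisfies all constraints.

Feasible vertices: (0, 0), (0, 3), (6, 0)
Objective 7x + 1y at each vertex:
  (0, 0): 0
  (0, 3): 3
  (6, 0): 42
Maximum is 42 at (6, 0).
Verify constraints at (x, y) = (6, 0):
  1*6 + 2*0 = 6 <= 6 (active)
  2*6 + 1*0 = 12 <= 14
  2*6 + 2*0 = 12 <= 12 (active)
  x = 6 >= 0, y = 0 >= 0. All constraints satisfied.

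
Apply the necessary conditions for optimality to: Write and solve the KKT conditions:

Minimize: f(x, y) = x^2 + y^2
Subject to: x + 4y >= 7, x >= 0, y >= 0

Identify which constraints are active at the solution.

KKT conditions for min x^2 + y^2 s.t. 1x + 4y >= 7, x >= 0, y >= 0:
Stationarity: 2x = mu*1 + mu_x, 2y = mu*4 + mu_y, with mu, mu_x, mu_y >= 0
Complementary slackness: mu*(x + 4y - 7) = 0, mu_x*x = 0, mu_y*y = 0
(0, 0) is infeasible (1*0 + 4*0 < 7), so if mu = 0 stationarity would force x = mu_x/2 >= 0, y = mu_y/2 >= 0 with mu_x*x = mu_y*y = 0, i.e. x = y = 0: contradiction. Hence mu > 0 and x + 4y = 7 is active.
Try x > 0, y > 0 (so mu_x = mu_y = 0): x = 1*mu/2, y = 4*mu/2
Substitute: 1*(1*mu/2) + 4*(4*mu/2) = 7
  mu*17/2 = 7 => mu = 14/17
x* = 7/17 > 0, y* = 28/17 > 0, consistent with mu_x = mu_y = 0.
f is convex and the constraints are linear, so this KKT point is the global minimum.
f* = 49/17
Active constraints: x + 4y >= 7 (holds with equality, mu = 14/17 > 0); x >= 0 and y >= 0 are inactive (mu_x = mu_y = 0).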